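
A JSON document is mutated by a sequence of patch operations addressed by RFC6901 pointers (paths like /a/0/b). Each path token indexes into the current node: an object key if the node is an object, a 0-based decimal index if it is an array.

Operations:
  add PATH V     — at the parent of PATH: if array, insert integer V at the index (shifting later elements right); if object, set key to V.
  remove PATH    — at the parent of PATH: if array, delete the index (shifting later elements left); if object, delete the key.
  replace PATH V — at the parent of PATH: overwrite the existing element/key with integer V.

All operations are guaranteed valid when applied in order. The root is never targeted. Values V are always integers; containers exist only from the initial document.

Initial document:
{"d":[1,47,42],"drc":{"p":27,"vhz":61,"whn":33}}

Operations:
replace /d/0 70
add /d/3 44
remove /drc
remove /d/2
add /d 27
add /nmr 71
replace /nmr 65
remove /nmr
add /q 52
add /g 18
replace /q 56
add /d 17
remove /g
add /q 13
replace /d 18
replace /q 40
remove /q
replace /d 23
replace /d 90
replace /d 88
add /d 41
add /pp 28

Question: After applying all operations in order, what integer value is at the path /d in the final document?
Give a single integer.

Answer: 41

Derivation:
After op 1 (replace /d/0 70): {"d":[70,47,42],"drc":{"p":27,"vhz":61,"whn":33}}
After op 2 (add /d/3 44): {"d":[70,47,42,44],"drc":{"p":27,"vhz":61,"whn":33}}
After op 3 (remove /drc): {"d":[70,47,42,44]}
After op 4 (remove /d/2): {"d":[70,47,44]}
After op 5 (add /d 27): {"d":27}
After op 6 (add /nmr 71): {"d":27,"nmr":71}
After op 7 (replace /nmr 65): {"d":27,"nmr":65}
After op 8 (remove /nmr): {"d":27}
After op 9 (add /q 52): {"d":27,"q":52}
After op 10 (add /g 18): {"d":27,"g":18,"q":52}
After op 11 (replace /q 56): {"d":27,"g":18,"q":56}
After op 12 (add /d 17): {"d":17,"g":18,"q":56}
After op 13 (remove /g): {"d":17,"q":56}
After op 14 (add /q 13): {"d":17,"q":13}
After op 15 (replace /d 18): {"d":18,"q":13}
After op 16 (replace /q 40): {"d":18,"q":40}
After op 17 (remove /q): {"d":18}
After op 18 (replace /d 23): {"d":23}
After op 19 (replace /d 90): {"d":90}
After op 20 (replace /d 88): {"d":88}
After op 21 (add /d 41): {"d":41}
After op 22 (add /pp 28): {"d":41,"pp":28}
Value at /d: 41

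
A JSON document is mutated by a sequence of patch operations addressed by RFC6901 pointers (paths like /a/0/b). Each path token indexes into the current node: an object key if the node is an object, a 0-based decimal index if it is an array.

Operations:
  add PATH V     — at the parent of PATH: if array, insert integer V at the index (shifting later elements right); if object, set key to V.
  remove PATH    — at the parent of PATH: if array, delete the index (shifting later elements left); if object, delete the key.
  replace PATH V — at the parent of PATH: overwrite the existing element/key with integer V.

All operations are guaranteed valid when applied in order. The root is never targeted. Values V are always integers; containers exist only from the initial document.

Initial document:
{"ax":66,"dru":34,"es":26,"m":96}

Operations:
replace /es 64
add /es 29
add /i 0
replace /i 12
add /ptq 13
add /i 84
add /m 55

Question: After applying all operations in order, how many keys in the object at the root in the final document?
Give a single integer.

Answer: 6

Derivation:
After op 1 (replace /es 64): {"ax":66,"dru":34,"es":64,"m":96}
After op 2 (add /es 29): {"ax":66,"dru":34,"es":29,"m":96}
After op 3 (add /i 0): {"ax":66,"dru":34,"es":29,"i":0,"m":96}
After op 4 (replace /i 12): {"ax":66,"dru":34,"es":29,"i":12,"m":96}
After op 5 (add /ptq 13): {"ax":66,"dru":34,"es":29,"i":12,"m":96,"ptq":13}
After op 6 (add /i 84): {"ax":66,"dru":34,"es":29,"i":84,"m":96,"ptq":13}
After op 7 (add /m 55): {"ax":66,"dru":34,"es":29,"i":84,"m":55,"ptq":13}
Size at the root: 6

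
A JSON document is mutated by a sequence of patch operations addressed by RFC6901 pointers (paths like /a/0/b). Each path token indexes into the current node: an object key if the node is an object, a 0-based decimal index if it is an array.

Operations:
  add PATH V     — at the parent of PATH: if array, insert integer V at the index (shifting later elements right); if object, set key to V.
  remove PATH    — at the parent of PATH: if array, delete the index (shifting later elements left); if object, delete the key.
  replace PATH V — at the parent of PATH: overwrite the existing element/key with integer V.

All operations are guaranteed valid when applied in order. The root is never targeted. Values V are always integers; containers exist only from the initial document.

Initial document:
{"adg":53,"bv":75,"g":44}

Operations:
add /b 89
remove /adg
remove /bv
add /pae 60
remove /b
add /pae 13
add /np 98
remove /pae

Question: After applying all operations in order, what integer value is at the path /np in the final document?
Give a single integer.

After op 1 (add /b 89): {"adg":53,"b":89,"bv":75,"g":44}
After op 2 (remove /adg): {"b":89,"bv":75,"g":44}
After op 3 (remove /bv): {"b":89,"g":44}
After op 4 (add /pae 60): {"b":89,"g":44,"pae":60}
After op 5 (remove /b): {"g":44,"pae":60}
After op 6 (add /pae 13): {"g":44,"pae":13}
After op 7 (add /np 98): {"g":44,"np":98,"pae":13}
After op 8 (remove /pae): {"g":44,"np":98}
Value at /np: 98

Answer: 98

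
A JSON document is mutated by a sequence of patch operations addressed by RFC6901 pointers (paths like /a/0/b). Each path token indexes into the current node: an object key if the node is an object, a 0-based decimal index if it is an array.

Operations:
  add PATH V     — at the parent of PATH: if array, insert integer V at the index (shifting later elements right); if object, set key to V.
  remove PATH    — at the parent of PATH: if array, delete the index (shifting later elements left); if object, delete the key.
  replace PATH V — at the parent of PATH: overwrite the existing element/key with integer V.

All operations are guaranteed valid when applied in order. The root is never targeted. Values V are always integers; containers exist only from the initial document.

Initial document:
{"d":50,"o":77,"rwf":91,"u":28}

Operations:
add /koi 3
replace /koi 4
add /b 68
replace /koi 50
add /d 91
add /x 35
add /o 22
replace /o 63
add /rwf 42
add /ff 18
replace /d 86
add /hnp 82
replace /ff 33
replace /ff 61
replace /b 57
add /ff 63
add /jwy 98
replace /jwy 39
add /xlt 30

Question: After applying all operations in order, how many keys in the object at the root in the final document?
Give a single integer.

After op 1 (add /koi 3): {"d":50,"koi":3,"o":77,"rwf":91,"u":28}
After op 2 (replace /koi 4): {"d":50,"koi":4,"o":77,"rwf":91,"u":28}
After op 3 (add /b 68): {"b":68,"d":50,"koi":4,"o":77,"rwf":91,"u":28}
After op 4 (replace /koi 50): {"b":68,"d":50,"koi":50,"o":77,"rwf":91,"u":28}
After op 5 (add /d 91): {"b":68,"d":91,"koi":50,"o":77,"rwf":91,"u":28}
After op 6 (add /x 35): {"b":68,"d":91,"koi":50,"o":77,"rwf":91,"u":28,"x":35}
After op 7 (add /o 22): {"b":68,"d":91,"koi":50,"o":22,"rwf":91,"u":28,"x":35}
After op 8 (replace /o 63): {"b":68,"d":91,"koi":50,"o":63,"rwf":91,"u":28,"x":35}
After op 9 (add /rwf 42): {"b":68,"d":91,"koi":50,"o":63,"rwf":42,"u":28,"x":35}
After op 10 (add /ff 18): {"b":68,"d":91,"ff":18,"koi":50,"o":63,"rwf":42,"u":28,"x":35}
After op 11 (replace /d 86): {"b":68,"d":86,"ff":18,"koi":50,"o":63,"rwf":42,"u":28,"x":35}
After op 12 (add /hnp 82): {"b":68,"d":86,"ff":18,"hnp":82,"koi":50,"o":63,"rwf":42,"u":28,"x":35}
After op 13 (replace /ff 33): {"b":68,"d":86,"ff":33,"hnp":82,"koi":50,"o":63,"rwf":42,"u":28,"x":35}
After op 14 (replace /ff 61): {"b":68,"d":86,"ff":61,"hnp":82,"koi":50,"o":63,"rwf":42,"u":28,"x":35}
After op 15 (replace /b 57): {"b":57,"d":86,"ff":61,"hnp":82,"koi":50,"o":63,"rwf":42,"u":28,"x":35}
After op 16 (add /ff 63): {"b":57,"d":86,"ff":63,"hnp":82,"koi":50,"o":63,"rwf":42,"u":28,"x":35}
After op 17 (add /jwy 98): {"b":57,"d":86,"ff":63,"hnp":82,"jwy":98,"koi":50,"o":63,"rwf":42,"u":28,"x":35}
After op 18 (replace /jwy 39): {"b":57,"d":86,"ff":63,"hnp":82,"jwy":39,"koi":50,"o":63,"rwf":42,"u":28,"x":35}
After op 19 (add /xlt 30): {"b":57,"d":86,"ff":63,"hnp":82,"jwy":39,"koi":50,"o":63,"rwf":42,"u":28,"x":35,"xlt":30}
Size at the root: 11

Answer: 11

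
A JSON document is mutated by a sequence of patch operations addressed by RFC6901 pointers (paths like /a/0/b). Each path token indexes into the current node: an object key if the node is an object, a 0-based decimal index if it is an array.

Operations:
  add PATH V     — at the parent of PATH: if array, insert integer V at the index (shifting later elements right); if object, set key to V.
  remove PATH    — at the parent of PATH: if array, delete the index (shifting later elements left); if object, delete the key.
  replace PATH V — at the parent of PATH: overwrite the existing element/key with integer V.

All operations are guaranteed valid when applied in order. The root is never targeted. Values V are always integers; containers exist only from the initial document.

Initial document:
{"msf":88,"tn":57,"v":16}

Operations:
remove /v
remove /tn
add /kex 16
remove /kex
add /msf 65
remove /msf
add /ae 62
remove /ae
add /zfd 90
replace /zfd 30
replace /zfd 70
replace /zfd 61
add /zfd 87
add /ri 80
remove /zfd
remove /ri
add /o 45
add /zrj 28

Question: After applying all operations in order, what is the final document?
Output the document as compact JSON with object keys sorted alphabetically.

Answer: {"o":45,"zrj":28}

Derivation:
After op 1 (remove /v): {"msf":88,"tn":57}
After op 2 (remove /tn): {"msf":88}
After op 3 (add /kex 16): {"kex":16,"msf":88}
After op 4 (remove /kex): {"msf":88}
After op 5 (add /msf 65): {"msf":65}
After op 6 (remove /msf): {}
After op 7 (add /ae 62): {"ae":62}
After op 8 (remove /ae): {}
After op 9 (add /zfd 90): {"zfd":90}
After op 10 (replace /zfd 30): {"zfd":30}
After op 11 (replace /zfd 70): {"zfd":70}
After op 12 (replace /zfd 61): {"zfd":61}
After op 13 (add /zfd 87): {"zfd":87}
After op 14 (add /ri 80): {"ri":80,"zfd":87}
After op 15 (remove /zfd): {"ri":80}
After op 16 (remove /ri): {}
After op 17 (add /o 45): {"o":45}
After op 18 (add /zrj 28): {"o":45,"zrj":28}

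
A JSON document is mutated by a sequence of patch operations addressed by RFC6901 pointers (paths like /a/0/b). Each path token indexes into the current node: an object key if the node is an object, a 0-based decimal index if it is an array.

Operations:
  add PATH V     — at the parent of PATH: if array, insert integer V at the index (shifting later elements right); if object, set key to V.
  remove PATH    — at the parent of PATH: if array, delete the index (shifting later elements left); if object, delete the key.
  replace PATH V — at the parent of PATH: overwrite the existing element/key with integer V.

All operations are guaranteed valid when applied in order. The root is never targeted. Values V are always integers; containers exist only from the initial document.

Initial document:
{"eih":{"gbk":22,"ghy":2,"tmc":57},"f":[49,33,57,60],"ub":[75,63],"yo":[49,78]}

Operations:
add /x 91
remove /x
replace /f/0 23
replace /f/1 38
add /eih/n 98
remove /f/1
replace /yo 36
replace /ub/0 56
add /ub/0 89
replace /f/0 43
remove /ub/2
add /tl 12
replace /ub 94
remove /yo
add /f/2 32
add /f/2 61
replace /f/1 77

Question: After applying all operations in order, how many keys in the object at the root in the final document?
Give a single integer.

After op 1 (add /x 91): {"eih":{"gbk":22,"ghy":2,"tmc":57},"f":[49,33,57,60],"ub":[75,63],"x":91,"yo":[49,78]}
After op 2 (remove /x): {"eih":{"gbk":22,"ghy":2,"tmc":57},"f":[49,33,57,60],"ub":[75,63],"yo":[49,78]}
After op 3 (replace /f/0 23): {"eih":{"gbk":22,"ghy":2,"tmc":57},"f":[23,33,57,60],"ub":[75,63],"yo":[49,78]}
After op 4 (replace /f/1 38): {"eih":{"gbk":22,"ghy":2,"tmc":57},"f":[23,38,57,60],"ub":[75,63],"yo":[49,78]}
After op 5 (add /eih/n 98): {"eih":{"gbk":22,"ghy":2,"n":98,"tmc":57},"f":[23,38,57,60],"ub":[75,63],"yo":[49,78]}
After op 6 (remove /f/1): {"eih":{"gbk":22,"ghy":2,"n":98,"tmc":57},"f":[23,57,60],"ub":[75,63],"yo":[49,78]}
After op 7 (replace /yo 36): {"eih":{"gbk":22,"ghy":2,"n":98,"tmc":57},"f":[23,57,60],"ub":[75,63],"yo":36}
After op 8 (replace /ub/0 56): {"eih":{"gbk":22,"ghy":2,"n":98,"tmc":57},"f":[23,57,60],"ub":[56,63],"yo":36}
After op 9 (add /ub/0 89): {"eih":{"gbk":22,"ghy":2,"n":98,"tmc":57},"f":[23,57,60],"ub":[89,56,63],"yo":36}
After op 10 (replace /f/0 43): {"eih":{"gbk":22,"ghy":2,"n":98,"tmc":57},"f":[43,57,60],"ub":[89,56,63],"yo":36}
After op 11 (remove /ub/2): {"eih":{"gbk":22,"ghy":2,"n":98,"tmc":57},"f":[43,57,60],"ub":[89,56],"yo":36}
After op 12 (add /tl 12): {"eih":{"gbk":22,"ghy":2,"n":98,"tmc":57},"f":[43,57,60],"tl":12,"ub":[89,56],"yo":36}
After op 13 (replace /ub 94): {"eih":{"gbk":22,"ghy":2,"n":98,"tmc":57},"f":[43,57,60],"tl":12,"ub":94,"yo":36}
After op 14 (remove /yo): {"eih":{"gbk":22,"ghy":2,"n":98,"tmc":57},"f":[43,57,60],"tl":12,"ub":94}
After op 15 (add /f/2 32): {"eih":{"gbk":22,"ghy":2,"n":98,"tmc":57},"f":[43,57,32,60],"tl":12,"ub":94}
After op 16 (add /f/2 61): {"eih":{"gbk":22,"ghy":2,"n":98,"tmc":57},"f":[43,57,61,32,60],"tl":12,"ub":94}
After op 17 (replace /f/1 77): {"eih":{"gbk":22,"ghy":2,"n":98,"tmc":57},"f":[43,77,61,32,60],"tl":12,"ub":94}
Size at the root: 4

Answer: 4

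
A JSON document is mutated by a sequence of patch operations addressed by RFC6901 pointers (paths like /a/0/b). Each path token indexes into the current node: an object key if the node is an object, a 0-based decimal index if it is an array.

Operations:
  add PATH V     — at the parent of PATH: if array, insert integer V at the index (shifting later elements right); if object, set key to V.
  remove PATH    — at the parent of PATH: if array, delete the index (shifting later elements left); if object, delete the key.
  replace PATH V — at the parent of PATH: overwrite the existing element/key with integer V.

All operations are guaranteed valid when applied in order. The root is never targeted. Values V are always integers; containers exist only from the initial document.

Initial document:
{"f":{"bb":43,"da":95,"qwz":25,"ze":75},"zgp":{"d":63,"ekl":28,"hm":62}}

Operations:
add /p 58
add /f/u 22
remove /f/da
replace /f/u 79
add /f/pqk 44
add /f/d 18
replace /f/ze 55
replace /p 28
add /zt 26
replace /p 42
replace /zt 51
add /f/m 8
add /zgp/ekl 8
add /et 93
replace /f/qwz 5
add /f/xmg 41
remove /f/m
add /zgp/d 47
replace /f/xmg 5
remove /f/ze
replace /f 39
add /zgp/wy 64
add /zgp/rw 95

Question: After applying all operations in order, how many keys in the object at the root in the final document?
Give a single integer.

Answer: 5

Derivation:
After op 1 (add /p 58): {"f":{"bb":43,"da":95,"qwz":25,"ze":75},"p":58,"zgp":{"d":63,"ekl":28,"hm":62}}
After op 2 (add /f/u 22): {"f":{"bb":43,"da":95,"qwz":25,"u":22,"ze":75},"p":58,"zgp":{"d":63,"ekl":28,"hm":62}}
After op 3 (remove /f/da): {"f":{"bb":43,"qwz":25,"u":22,"ze":75},"p":58,"zgp":{"d":63,"ekl":28,"hm":62}}
After op 4 (replace /f/u 79): {"f":{"bb":43,"qwz":25,"u":79,"ze":75},"p":58,"zgp":{"d":63,"ekl":28,"hm":62}}
After op 5 (add /f/pqk 44): {"f":{"bb":43,"pqk":44,"qwz":25,"u":79,"ze":75},"p":58,"zgp":{"d":63,"ekl":28,"hm":62}}
After op 6 (add /f/d 18): {"f":{"bb":43,"d":18,"pqk":44,"qwz":25,"u":79,"ze":75},"p":58,"zgp":{"d":63,"ekl":28,"hm":62}}
After op 7 (replace /f/ze 55): {"f":{"bb":43,"d":18,"pqk":44,"qwz":25,"u":79,"ze":55},"p":58,"zgp":{"d":63,"ekl":28,"hm":62}}
After op 8 (replace /p 28): {"f":{"bb":43,"d":18,"pqk":44,"qwz":25,"u":79,"ze":55},"p":28,"zgp":{"d":63,"ekl":28,"hm":62}}
After op 9 (add /zt 26): {"f":{"bb":43,"d":18,"pqk":44,"qwz":25,"u":79,"ze":55},"p":28,"zgp":{"d":63,"ekl":28,"hm":62},"zt":26}
After op 10 (replace /p 42): {"f":{"bb":43,"d":18,"pqk":44,"qwz":25,"u":79,"ze":55},"p":42,"zgp":{"d":63,"ekl":28,"hm":62},"zt":26}
After op 11 (replace /zt 51): {"f":{"bb":43,"d":18,"pqk":44,"qwz":25,"u":79,"ze":55},"p":42,"zgp":{"d":63,"ekl":28,"hm":62},"zt":51}
After op 12 (add /f/m 8): {"f":{"bb":43,"d":18,"m":8,"pqk":44,"qwz":25,"u":79,"ze":55},"p":42,"zgp":{"d":63,"ekl":28,"hm":62},"zt":51}
After op 13 (add /zgp/ekl 8): {"f":{"bb":43,"d":18,"m":8,"pqk":44,"qwz":25,"u":79,"ze":55},"p":42,"zgp":{"d":63,"ekl":8,"hm":62},"zt":51}
After op 14 (add /et 93): {"et":93,"f":{"bb":43,"d":18,"m":8,"pqk":44,"qwz":25,"u":79,"ze":55},"p":42,"zgp":{"d":63,"ekl":8,"hm":62},"zt":51}
After op 15 (replace /f/qwz 5): {"et":93,"f":{"bb":43,"d":18,"m":8,"pqk":44,"qwz":5,"u":79,"ze":55},"p":42,"zgp":{"d":63,"ekl":8,"hm":62},"zt":51}
After op 16 (add /f/xmg 41): {"et":93,"f":{"bb":43,"d":18,"m":8,"pqk":44,"qwz":5,"u":79,"xmg":41,"ze":55},"p":42,"zgp":{"d":63,"ekl":8,"hm":62},"zt":51}
After op 17 (remove /f/m): {"et":93,"f":{"bb":43,"d":18,"pqk":44,"qwz":5,"u":79,"xmg":41,"ze":55},"p":42,"zgp":{"d":63,"ekl":8,"hm":62},"zt":51}
After op 18 (add /zgp/d 47): {"et":93,"f":{"bb":43,"d":18,"pqk":44,"qwz":5,"u":79,"xmg":41,"ze":55},"p":42,"zgp":{"d":47,"ekl":8,"hm":62},"zt":51}
After op 19 (replace /f/xmg 5): {"et":93,"f":{"bb":43,"d":18,"pqk":44,"qwz":5,"u":79,"xmg":5,"ze":55},"p":42,"zgp":{"d":47,"ekl":8,"hm":62},"zt":51}
After op 20 (remove /f/ze): {"et":93,"f":{"bb":43,"d":18,"pqk":44,"qwz":5,"u":79,"xmg":5},"p":42,"zgp":{"d":47,"ekl":8,"hm":62},"zt":51}
After op 21 (replace /f 39): {"et":93,"f":39,"p":42,"zgp":{"d":47,"ekl":8,"hm":62},"zt":51}
After op 22 (add /zgp/wy 64): {"et":93,"f":39,"p":42,"zgp":{"d":47,"ekl":8,"hm":62,"wy":64},"zt":51}
After op 23 (add /zgp/rw 95): {"et":93,"f":39,"p":42,"zgp":{"d":47,"ekl":8,"hm":62,"rw":95,"wy":64},"zt":51}
Size at the root: 5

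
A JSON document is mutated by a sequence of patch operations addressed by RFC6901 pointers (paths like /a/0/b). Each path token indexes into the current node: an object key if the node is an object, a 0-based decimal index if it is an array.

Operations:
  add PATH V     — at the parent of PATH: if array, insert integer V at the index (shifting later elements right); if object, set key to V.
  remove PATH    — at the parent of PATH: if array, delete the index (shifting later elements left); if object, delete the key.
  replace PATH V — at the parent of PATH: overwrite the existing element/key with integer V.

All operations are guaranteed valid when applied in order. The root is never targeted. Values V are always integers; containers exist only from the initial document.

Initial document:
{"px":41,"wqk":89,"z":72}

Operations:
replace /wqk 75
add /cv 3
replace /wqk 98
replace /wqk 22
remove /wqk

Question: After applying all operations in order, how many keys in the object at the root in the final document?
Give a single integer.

Answer: 3

Derivation:
After op 1 (replace /wqk 75): {"px":41,"wqk":75,"z":72}
After op 2 (add /cv 3): {"cv":3,"px":41,"wqk":75,"z":72}
After op 3 (replace /wqk 98): {"cv":3,"px":41,"wqk":98,"z":72}
After op 4 (replace /wqk 22): {"cv":3,"px":41,"wqk":22,"z":72}
After op 5 (remove /wqk): {"cv":3,"px":41,"z":72}
Size at the root: 3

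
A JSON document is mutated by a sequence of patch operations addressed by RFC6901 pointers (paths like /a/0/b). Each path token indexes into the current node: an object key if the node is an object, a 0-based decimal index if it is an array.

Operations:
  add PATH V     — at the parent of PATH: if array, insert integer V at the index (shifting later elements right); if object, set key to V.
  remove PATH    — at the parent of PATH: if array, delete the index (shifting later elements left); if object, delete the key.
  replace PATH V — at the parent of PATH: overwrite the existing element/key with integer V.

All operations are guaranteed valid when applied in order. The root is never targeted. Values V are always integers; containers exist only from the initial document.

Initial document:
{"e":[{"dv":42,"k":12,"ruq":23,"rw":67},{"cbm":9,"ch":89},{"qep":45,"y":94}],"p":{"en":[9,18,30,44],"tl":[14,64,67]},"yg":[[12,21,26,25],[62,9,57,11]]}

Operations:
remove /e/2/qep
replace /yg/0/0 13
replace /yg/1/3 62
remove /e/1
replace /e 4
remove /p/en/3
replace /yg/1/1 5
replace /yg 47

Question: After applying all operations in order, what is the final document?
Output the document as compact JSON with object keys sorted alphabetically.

After op 1 (remove /e/2/qep): {"e":[{"dv":42,"k":12,"ruq":23,"rw":67},{"cbm":9,"ch":89},{"y":94}],"p":{"en":[9,18,30,44],"tl":[14,64,67]},"yg":[[12,21,26,25],[62,9,57,11]]}
After op 2 (replace /yg/0/0 13): {"e":[{"dv":42,"k":12,"ruq":23,"rw":67},{"cbm":9,"ch":89},{"y":94}],"p":{"en":[9,18,30,44],"tl":[14,64,67]},"yg":[[13,21,26,25],[62,9,57,11]]}
After op 3 (replace /yg/1/3 62): {"e":[{"dv":42,"k":12,"ruq":23,"rw":67},{"cbm":9,"ch":89},{"y":94}],"p":{"en":[9,18,30,44],"tl":[14,64,67]},"yg":[[13,21,26,25],[62,9,57,62]]}
After op 4 (remove /e/1): {"e":[{"dv":42,"k":12,"ruq":23,"rw":67},{"y":94}],"p":{"en":[9,18,30,44],"tl":[14,64,67]},"yg":[[13,21,26,25],[62,9,57,62]]}
After op 5 (replace /e 4): {"e":4,"p":{"en":[9,18,30,44],"tl":[14,64,67]},"yg":[[13,21,26,25],[62,9,57,62]]}
After op 6 (remove /p/en/3): {"e":4,"p":{"en":[9,18,30],"tl":[14,64,67]},"yg":[[13,21,26,25],[62,9,57,62]]}
After op 7 (replace /yg/1/1 5): {"e":4,"p":{"en":[9,18,30],"tl":[14,64,67]},"yg":[[13,21,26,25],[62,5,57,62]]}
After op 8 (replace /yg 47): {"e":4,"p":{"en":[9,18,30],"tl":[14,64,67]},"yg":47}

Answer: {"e":4,"p":{"en":[9,18,30],"tl":[14,64,67]},"yg":47}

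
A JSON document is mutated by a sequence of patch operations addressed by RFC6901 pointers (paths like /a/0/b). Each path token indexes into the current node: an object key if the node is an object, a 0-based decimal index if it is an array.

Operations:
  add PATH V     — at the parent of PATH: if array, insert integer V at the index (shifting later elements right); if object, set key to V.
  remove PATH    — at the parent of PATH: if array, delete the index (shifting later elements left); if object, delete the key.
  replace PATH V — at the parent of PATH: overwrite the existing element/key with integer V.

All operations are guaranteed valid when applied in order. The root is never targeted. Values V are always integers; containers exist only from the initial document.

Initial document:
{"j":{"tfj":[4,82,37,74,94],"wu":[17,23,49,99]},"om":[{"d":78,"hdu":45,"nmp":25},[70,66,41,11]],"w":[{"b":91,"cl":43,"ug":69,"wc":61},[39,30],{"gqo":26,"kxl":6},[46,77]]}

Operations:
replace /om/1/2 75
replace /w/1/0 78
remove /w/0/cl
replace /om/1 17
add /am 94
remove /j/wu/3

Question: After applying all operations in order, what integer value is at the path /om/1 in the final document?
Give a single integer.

Answer: 17

Derivation:
After op 1 (replace /om/1/2 75): {"j":{"tfj":[4,82,37,74,94],"wu":[17,23,49,99]},"om":[{"d":78,"hdu":45,"nmp":25},[70,66,75,11]],"w":[{"b":91,"cl":43,"ug":69,"wc":61},[39,30],{"gqo":26,"kxl":6},[46,77]]}
After op 2 (replace /w/1/0 78): {"j":{"tfj":[4,82,37,74,94],"wu":[17,23,49,99]},"om":[{"d":78,"hdu":45,"nmp":25},[70,66,75,11]],"w":[{"b":91,"cl":43,"ug":69,"wc":61},[78,30],{"gqo":26,"kxl":6},[46,77]]}
After op 3 (remove /w/0/cl): {"j":{"tfj":[4,82,37,74,94],"wu":[17,23,49,99]},"om":[{"d":78,"hdu":45,"nmp":25},[70,66,75,11]],"w":[{"b":91,"ug":69,"wc":61},[78,30],{"gqo":26,"kxl":6},[46,77]]}
After op 4 (replace /om/1 17): {"j":{"tfj":[4,82,37,74,94],"wu":[17,23,49,99]},"om":[{"d":78,"hdu":45,"nmp":25},17],"w":[{"b":91,"ug":69,"wc":61},[78,30],{"gqo":26,"kxl":6},[46,77]]}
After op 5 (add /am 94): {"am":94,"j":{"tfj":[4,82,37,74,94],"wu":[17,23,49,99]},"om":[{"d":78,"hdu":45,"nmp":25},17],"w":[{"b":91,"ug":69,"wc":61},[78,30],{"gqo":26,"kxl":6},[46,77]]}
After op 6 (remove /j/wu/3): {"am":94,"j":{"tfj":[4,82,37,74,94],"wu":[17,23,49]},"om":[{"d":78,"hdu":45,"nmp":25},17],"w":[{"b":91,"ug":69,"wc":61},[78,30],{"gqo":26,"kxl":6},[46,77]]}
Value at /om/1: 17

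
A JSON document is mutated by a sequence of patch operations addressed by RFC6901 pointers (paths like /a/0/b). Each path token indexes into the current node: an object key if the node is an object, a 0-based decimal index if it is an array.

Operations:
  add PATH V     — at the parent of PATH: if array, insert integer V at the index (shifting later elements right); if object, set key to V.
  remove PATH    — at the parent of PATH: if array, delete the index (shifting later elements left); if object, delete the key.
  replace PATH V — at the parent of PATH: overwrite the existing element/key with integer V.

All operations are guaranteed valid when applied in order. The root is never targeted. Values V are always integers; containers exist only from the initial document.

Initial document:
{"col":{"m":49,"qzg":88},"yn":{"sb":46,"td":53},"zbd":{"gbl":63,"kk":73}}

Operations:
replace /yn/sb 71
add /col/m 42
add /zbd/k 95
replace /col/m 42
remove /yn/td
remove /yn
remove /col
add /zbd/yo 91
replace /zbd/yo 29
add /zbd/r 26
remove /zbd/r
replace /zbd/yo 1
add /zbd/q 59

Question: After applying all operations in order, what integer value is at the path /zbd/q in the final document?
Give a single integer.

After op 1 (replace /yn/sb 71): {"col":{"m":49,"qzg":88},"yn":{"sb":71,"td":53},"zbd":{"gbl":63,"kk":73}}
After op 2 (add /col/m 42): {"col":{"m":42,"qzg":88},"yn":{"sb":71,"td":53},"zbd":{"gbl":63,"kk":73}}
After op 3 (add /zbd/k 95): {"col":{"m":42,"qzg":88},"yn":{"sb":71,"td":53},"zbd":{"gbl":63,"k":95,"kk":73}}
After op 4 (replace /col/m 42): {"col":{"m":42,"qzg":88},"yn":{"sb":71,"td":53},"zbd":{"gbl":63,"k":95,"kk":73}}
After op 5 (remove /yn/td): {"col":{"m":42,"qzg":88},"yn":{"sb":71},"zbd":{"gbl":63,"k":95,"kk":73}}
After op 6 (remove /yn): {"col":{"m":42,"qzg":88},"zbd":{"gbl":63,"k":95,"kk":73}}
After op 7 (remove /col): {"zbd":{"gbl":63,"k":95,"kk":73}}
After op 8 (add /zbd/yo 91): {"zbd":{"gbl":63,"k":95,"kk":73,"yo":91}}
After op 9 (replace /zbd/yo 29): {"zbd":{"gbl":63,"k":95,"kk":73,"yo":29}}
After op 10 (add /zbd/r 26): {"zbd":{"gbl":63,"k":95,"kk":73,"r":26,"yo":29}}
After op 11 (remove /zbd/r): {"zbd":{"gbl":63,"k":95,"kk":73,"yo":29}}
After op 12 (replace /zbd/yo 1): {"zbd":{"gbl":63,"k":95,"kk":73,"yo":1}}
After op 13 (add /zbd/q 59): {"zbd":{"gbl":63,"k":95,"kk":73,"q":59,"yo":1}}
Value at /zbd/q: 59

Answer: 59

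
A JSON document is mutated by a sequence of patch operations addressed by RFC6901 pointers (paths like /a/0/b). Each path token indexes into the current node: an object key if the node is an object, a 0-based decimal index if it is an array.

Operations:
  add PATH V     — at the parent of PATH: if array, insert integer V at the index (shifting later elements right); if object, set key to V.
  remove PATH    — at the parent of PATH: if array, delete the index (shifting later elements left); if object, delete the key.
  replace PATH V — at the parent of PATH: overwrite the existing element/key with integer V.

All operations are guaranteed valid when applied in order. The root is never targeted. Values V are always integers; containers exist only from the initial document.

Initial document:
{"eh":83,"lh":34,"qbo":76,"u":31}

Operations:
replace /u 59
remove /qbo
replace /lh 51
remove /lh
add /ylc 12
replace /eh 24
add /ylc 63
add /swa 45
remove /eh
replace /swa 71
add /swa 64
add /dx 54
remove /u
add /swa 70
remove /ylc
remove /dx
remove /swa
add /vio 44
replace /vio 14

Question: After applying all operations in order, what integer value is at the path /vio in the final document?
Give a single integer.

Answer: 14

Derivation:
After op 1 (replace /u 59): {"eh":83,"lh":34,"qbo":76,"u":59}
After op 2 (remove /qbo): {"eh":83,"lh":34,"u":59}
After op 3 (replace /lh 51): {"eh":83,"lh":51,"u":59}
After op 4 (remove /lh): {"eh":83,"u":59}
After op 5 (add /ylc 12): {"eh":83,"u":59,"ylc":12}
After op 6 (replace /eh 24): {"eh":24,"u":59,"ylc":12}
After op 7 (add /ylc 63): {"eh":24,"u":59,"ylc":63}
After op 8 (add /swa 45): {"eh":24,"swa":45,"u":59,"ylc":63}
After op 9 (remove /eh): {"swa":45,"u":59,"ylc":63}
After op 10 (replace /swa 71): {"swa":71,"u":59,"ylc":63}
After op 11 (add /swa 64): {"swa":64,"u":59,"ylc":63}
After op 12 (add /dx 54): {"dx":54,"swa":64,"u":59,"ylc":63}
After op 13 (remove /u): {"dx":54,"swa":64,"ylc":63}
After op 14 (add /swa 70): {"dx":54,"swa":70,"ylc":63}
After op 15 (remove /ylc): {"dx":54,"swa":70}
After op 16 (remove /dx): {"swa":70}
After op 17 (remove /swa): {}
After op 18 (add /vio 44): {"vio":44}
After op 19 (replace /vio 14): {"vio":14}
Value at /vio: 14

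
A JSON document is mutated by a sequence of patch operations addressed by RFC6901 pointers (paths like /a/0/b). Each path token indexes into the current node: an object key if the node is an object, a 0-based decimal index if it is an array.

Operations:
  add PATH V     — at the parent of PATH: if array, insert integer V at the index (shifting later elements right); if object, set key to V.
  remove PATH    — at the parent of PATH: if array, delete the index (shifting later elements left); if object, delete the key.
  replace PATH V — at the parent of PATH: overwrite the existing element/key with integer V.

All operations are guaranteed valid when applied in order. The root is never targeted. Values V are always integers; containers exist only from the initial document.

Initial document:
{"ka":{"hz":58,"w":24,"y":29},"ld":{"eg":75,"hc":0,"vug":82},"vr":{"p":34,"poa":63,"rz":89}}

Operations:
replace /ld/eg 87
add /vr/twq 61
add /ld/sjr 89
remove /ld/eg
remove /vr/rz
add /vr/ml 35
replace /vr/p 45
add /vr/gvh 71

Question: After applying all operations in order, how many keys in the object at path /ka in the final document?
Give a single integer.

Answer: 3

Derivation:
After op 1 (replace /ld/eg 87): {"ka":{"hz":58,"w":24,"y":29},"ld":{"eg":87,"hc":0,"vug":82},"vr":{"p":34,"poa":63,"rz":89}}
After op 2 (add /vr/twq 61): {"ka":{"hz":58,"w":24,"y":29},"ld":{"eg":87,"hc":0,"vug":82},"vr":{"p":34,"poa":63,"rz":89,"twq":61}}
After op 3 (add /ld/sjr 89): {"ka":{"hz":58,"w":24,"y":29},"ld":{"eg":87,"hc":0,"sjr":89,"vug":82},"vr":{"p":34,"poa":63,"rz":89,"twq":61}}
After op 4 (remove /ld/eg): {"ka":{"hz":58,"w":24,"y":29},"ld":{"hc":0,"sjr":89,"vug":82},"vr":{"p":34,"poa":63,"rz":89,"twq":61}}
After op 5 (remove /vr/rz): {"ka":{"hz":58,"w":24,"y":29},"ld":{"hc":0,"sjr":89,"vug":82},"vr":{"p":34,"poa":63,"twq":61}}
After op 6 (add /vr/ml 35): {"ka":{"hz":58,"w":24,"y":29},"ld":{"hc":0,"sjr":89,"vug":82},"vr":{"ml":35,"p":34,"poa":63,"twq":61}}
After op 7 (replace /vr/p 45): {"ka":{"hz":58,"w":24,"y":29},"ld":{"hc":0,"sjr":89,"vug":82},"vr":{"ml":35,"p":45,"poa":63,"twq":61}}
After op 8 (add /vr/gvh 71): {"ka":{"hz":58,"w":24,"y":29},"ld":{"hc":0,"sjr":89,"vug":82},"vr":{"gvh":71,"ml":35,"p":45,"poa":63,"twq":61}}
Size at path /ka: 3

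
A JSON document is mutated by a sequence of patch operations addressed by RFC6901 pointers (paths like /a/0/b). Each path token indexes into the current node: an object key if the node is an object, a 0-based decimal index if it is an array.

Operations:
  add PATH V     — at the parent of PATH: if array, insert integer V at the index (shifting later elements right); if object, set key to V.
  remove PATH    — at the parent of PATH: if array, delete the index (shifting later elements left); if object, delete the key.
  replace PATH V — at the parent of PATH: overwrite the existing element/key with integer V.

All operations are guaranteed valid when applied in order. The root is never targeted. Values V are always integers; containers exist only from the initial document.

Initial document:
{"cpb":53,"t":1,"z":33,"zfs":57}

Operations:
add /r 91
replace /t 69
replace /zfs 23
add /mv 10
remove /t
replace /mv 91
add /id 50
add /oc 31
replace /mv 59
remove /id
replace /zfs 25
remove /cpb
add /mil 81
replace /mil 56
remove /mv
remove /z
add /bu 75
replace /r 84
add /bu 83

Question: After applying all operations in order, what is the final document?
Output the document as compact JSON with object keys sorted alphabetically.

Answer: {"bu":83,"mil":56,"oc":31,"r":84,"zfs":25}

Derivation:
After op 1 (add /r 91): {"cpb":53,"r":91,"t":1,"z":33,"zfs":57}
After op 2 (replace /t 69): {"cpb":53,"r":91,"t":69,"z":33,"zfs":57}
After op 3 (replace /zfs 23): {"cpb":53,"r":91,"t":69,"z":33,"zfs":23}
After op 4 (add /mv 10): {"cpb":53,"mv":10,"r":91,"t":69,"z":33,"zfs":23}
After op 5 (remove /t): {"cpb":53,"mv":10,"r":91,"z":33,"zfs":23}
After op 6 (replace /mv 91): {"cpb":53,"mv":91,"r":91,"z":33,"zfs":23}
After op 7 (add /id 50): {"cpb":53,"id":50,"mv":91,"r":91,"z":33,"zfs":23}
After op 8 (add /oc 31): {"cpb":53,"id":50,"mv":91,"oc":31,"r":91,"z":33,"zfs":23}
After op 9 (replace /mv 59): {"cpb":53,"id":50,"mv":59,"oc":31,"r":91,"z":33,"zfs":23}
After op 10 (remove /id): {"cpb":53,"mv":59,"oc":31,"r":91,"z":33,"zfs":23}
After op 11 (replace /zfs 25): {"cpb":53,"mv":59,"oc":31,"r":91,"z":33,"zfs":25}
After op 12 (remove /cpb): {"mv":59,"oc":31,"r":91,"z":33,"zfs":25}
After op 13 (add /mil 81): {"mil":81,"mv":59,"oc":31,"r":91,"z":33,"zfs":25}
After op 14 (replace /mil 56): {"mil":56,"mv":59,"oc":31,"r":91,"z":33,"zfs":25}
After op 15 (remove /mv): {"mil":56,"oc":31,"r":91,"z":33,"zfs":25}
After op 16 (remove /z): {"mil":56,"oc":31,"r":91,"zfs":25}
After op 17 (add /bu 75): {"bu":75,"mil":56,"oc":31,"r":91,"zfs":25}
After op 18 (replace /r 84): {"bu":75,"mil":56,"oc":31,"r":84,"zfs":25}
After op 19 (add /bu 83): {"bu":83,"mil":56,"oc":31,"r":84,"zfs":25}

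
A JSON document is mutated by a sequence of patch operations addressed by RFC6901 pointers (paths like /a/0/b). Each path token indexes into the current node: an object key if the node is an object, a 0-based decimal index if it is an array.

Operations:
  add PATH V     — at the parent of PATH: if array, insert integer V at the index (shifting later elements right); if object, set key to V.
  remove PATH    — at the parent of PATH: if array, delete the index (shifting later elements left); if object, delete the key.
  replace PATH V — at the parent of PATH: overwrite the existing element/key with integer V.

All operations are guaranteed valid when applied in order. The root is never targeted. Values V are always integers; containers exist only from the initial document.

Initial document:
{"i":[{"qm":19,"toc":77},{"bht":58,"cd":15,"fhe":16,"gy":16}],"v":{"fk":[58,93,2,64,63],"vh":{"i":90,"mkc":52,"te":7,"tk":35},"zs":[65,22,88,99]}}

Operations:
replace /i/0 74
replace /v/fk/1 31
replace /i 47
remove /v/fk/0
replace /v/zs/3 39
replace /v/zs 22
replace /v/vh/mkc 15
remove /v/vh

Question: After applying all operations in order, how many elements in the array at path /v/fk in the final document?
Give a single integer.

After op 1 (replace /i/0 74): {"i":[74,{"bht":58,"cd":15,"fhe":16,"gy":16}],"v":{"fk":[58,93,2,64,63],"vh":{"i":90,"mkc":52,"te":7,"tk":35},"zs":[65,22,88,99]}}
After op 2 (replace /v/fk/1 31): {"i":[74,{"bht":58,"cd":15,"fhe":16,"gy":16}],"v":{"fk":[58,31,2,64,63],"vh":{"i":90,"mkc":52,"te":7,"tk":35},"zs":[65,22,88,99]}}
After op 3 (replace /i 47): {"i":47,"v":{"fk":[58,31,2,64,63],"vh":{"i":90,"mkc":52,"te":7,"tk":35},"zs":[65,22,88,99]}}
After op 4 (remove /v/fk/0): {"i":47,"v":{"fk":[31,2,64,63],"vh":{"i":90,"mkc":52,"te":7,"tk":35},"zs":[65,22,88,99]}}
After op 5 (replace /v/zs/3 39): {"i":47,"v":{"fk":[31,2,64,63],"vh":{"i":90,"mkc":52,"te":7,"tk":35},"zs":[65,22,88,39]}}
After op 6 (replace /v/zs 22): {"i":47,"v":{"fk":[31,2,64,63],"vh":{"i":90,"mkc":52,"te":7,"tk":35},"zs":22}}
After op 7 (replace /v/vh/mkc 15): {"i":47,"v":{"fk":[31,2,64,63],"vh":{"i":90,"mkc":15,"te":7,"tk":35},"zs":22}}
After op 8 (remove /v/vh): {"i":47,"v":{"fk":[31,2,64,63],"zs":22}}
Size at path /v/fk: 4

Answer: 4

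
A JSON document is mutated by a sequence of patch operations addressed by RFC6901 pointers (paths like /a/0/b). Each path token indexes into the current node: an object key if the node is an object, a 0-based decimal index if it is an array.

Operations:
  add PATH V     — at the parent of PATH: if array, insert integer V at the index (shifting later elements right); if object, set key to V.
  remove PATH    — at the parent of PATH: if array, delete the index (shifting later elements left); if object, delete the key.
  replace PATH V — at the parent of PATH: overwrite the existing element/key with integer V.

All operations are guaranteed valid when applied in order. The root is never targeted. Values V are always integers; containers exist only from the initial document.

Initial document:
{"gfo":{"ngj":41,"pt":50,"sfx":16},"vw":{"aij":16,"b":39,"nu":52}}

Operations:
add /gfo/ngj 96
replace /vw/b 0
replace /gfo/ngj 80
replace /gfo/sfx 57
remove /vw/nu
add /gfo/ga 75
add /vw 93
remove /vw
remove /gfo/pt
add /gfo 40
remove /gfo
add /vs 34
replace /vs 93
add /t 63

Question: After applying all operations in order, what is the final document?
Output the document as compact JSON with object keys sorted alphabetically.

After op 1 (add /gfo/ngj 96): {"gfo":{"ngj":96,"pt":50,"sfx":16},"vw":{"aij":16,"b":39,"nu":52}}
After op 2 (replace /vw/b 0): {"gfo":{"ngj":96,"pt":50,"sfx":16},"vw":{"aij":16,"b":0,"nu":52}}
After op 3 (replace /gfo/ngj 80): {"gfo":{"ngj":80,"pt":50,"sfx":16},"vw":{"aij":16,"b":0,"nu":52}}
After op 4 (replace /gfo/sfx 57): {"gfo":{"ngj":80,"pt":50,"sfx":57},"vw":{"aij":16,"b":0,"nu":52}}
After op 5 (remove /vw/nu): {"gfo":{"ngj":80,"pt":50,"sfx":57},"vw":{"aij":16,"b":0}}
After op 6 (add /gfo/ga 75): {"gfo":{"ga":75,"ngj":80,"pt":50,"sfx":57},"vw":{"aij":16,"b":0}}
After op 7 (add /vw 93): {"gfo":{"ga":75,"ngj":80,"pt":50,"sfx":57},"vw":93}
After op 8 (remove /vw): {"gfo":{"ga":75,"ngj":80,"pt":50,"sfx":57}}
After op 9 (remove /gfo/pt): {"gfo":{"ga":75,"ngj":80,"sfx":57}}
After op 10 (add /gfo 40): {"gfo":40}
After op 11 (remove /gfo): {}
After op 12 (add /vs 34): {"vs":34}
After op 13 (replace /vs 93): {"vs":93}
After op 14 (add /t 63): {"t":63,"vs":93}

Answer: {"t":63,"vs":93}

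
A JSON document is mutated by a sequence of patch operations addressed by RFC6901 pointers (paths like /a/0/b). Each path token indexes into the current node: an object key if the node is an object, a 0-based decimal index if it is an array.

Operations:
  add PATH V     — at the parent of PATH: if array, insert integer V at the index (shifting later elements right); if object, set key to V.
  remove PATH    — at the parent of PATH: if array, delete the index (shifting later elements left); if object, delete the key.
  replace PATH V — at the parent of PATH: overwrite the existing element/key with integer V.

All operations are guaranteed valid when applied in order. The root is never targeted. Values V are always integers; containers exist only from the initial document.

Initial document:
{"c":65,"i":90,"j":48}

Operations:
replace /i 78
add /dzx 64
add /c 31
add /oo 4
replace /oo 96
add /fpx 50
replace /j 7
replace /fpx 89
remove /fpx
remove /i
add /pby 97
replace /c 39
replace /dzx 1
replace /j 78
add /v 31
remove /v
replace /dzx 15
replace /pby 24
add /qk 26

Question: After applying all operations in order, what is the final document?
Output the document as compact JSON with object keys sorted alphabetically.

After op 1 (replace /i 78): {"c":65,"i":78,"j":48}
After op 2 (add /dzx 64): {"c":65,"dzx":64,"i":78,"j":48}
After op 3 (add /c 31): {"c":31,"dzx":64,"i":78,"j":48}
After op 4 (add /oo 4): {"c":31,"dzx":64,"i":78,"j":48,"oo":4}
After op 5 (replace /oo 96): {"c":31,"dzx":64,"i":78,"j":48,"oo":96}
After op 6 (add /fpx 50): {"c":31,"dzx":64,"fpx":50,"i":78,"j":48,"oo":96}
After op 7 (replace /j 7): {"c":31,"dzx":64,"fpx":50,"i":78,"j":7,"oo":96}
After op 8 (replace /fpx 89): {"c":31,"dzx":64,"fpx":89,"i":78,"j":7,"oo":96}
After op 9 (remove /fpx): {"c":31,"dzx":64,"i":78,"j":7,"oo":96}
After op 10 (remove /i): {"c":31,"dzx":64,"j":7,"oo":96}
After op 11 (add /pby 97): {"c":31,"dzx":64,"j":7,"oo":96,"pby":97}
After op 12 (replace /c 39): {"c":39,"dzx":64,"j":7,"oo":96,"pby":97}
After op 13 (replace /dzx 1): {"c":39,"dzx":1,"j":7,"oo":96,"pby":97}
After op 14 (replace /j 78): {"c":39,"dzx":1,"j":78,"oo":96,"pby":97}
After op 15 (add /v 31): {"c":39,"dzx":1,"j":78,"oo":96,"pby":97,"v":31}
After op 16 (remove /v): {"c":39,"dzx":1,"j":78,"oo":96,"pby":97}
After op 17 (replace /dzx 15): {"c":39,"dzx":15,"j":78,"oo":96,"pby":97}
After op 18 (replace /pby 24): {"c":39,"dzx":15,"j":78,"oo":96,"pby":24}
After op 19 (add /qk 26): {"c":39,"dzx":15,"j":78,"oo":96,"pby":24,"qk":26}

Answer: {"c":39,"dzx":15,"j":78,"oo":96,"pby":24,"qk":26}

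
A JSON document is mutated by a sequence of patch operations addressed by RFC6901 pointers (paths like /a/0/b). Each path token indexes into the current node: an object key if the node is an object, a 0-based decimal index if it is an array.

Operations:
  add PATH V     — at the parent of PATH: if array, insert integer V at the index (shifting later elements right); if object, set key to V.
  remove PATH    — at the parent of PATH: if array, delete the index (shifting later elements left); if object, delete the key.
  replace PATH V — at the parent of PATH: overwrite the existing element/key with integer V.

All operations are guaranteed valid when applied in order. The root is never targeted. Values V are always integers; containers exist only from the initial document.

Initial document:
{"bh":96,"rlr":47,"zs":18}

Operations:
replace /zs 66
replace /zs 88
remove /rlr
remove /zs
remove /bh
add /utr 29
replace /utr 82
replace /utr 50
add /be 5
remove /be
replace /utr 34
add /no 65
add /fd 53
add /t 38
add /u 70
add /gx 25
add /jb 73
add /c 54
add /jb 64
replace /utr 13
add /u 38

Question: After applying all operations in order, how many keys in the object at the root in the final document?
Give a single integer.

Answer: 8

Derivation:
After op 1 (replace /zs 66): {"bh":96,"rlr":47,"zs":66}
After op 2 (replace /zs 88): {"bh":96,"rlr":47,"zs":88}
After op 3 (remove /rlr): {"bh":96,"zs":88}
After op 4 (remove /zs): {"bh":96}
After op 5 (remove /bh): {}
After op 6 (add /utr 29): {"utr":29}
After op 7 (replace /utr 82): {"utr":82}
After op 8 (replace /utr 50): {"utr":50}
After op 9 (add /be 5): {"be":5,"utr":50}
After op 10 (remove /be): {"utr":50}
After op 11 (replace /utr 34): {"utr":34}
After op 12 (add /no 65): {"no":65,"utr":34}
After op 13 (add /fd 53): {"fd":53,"no":65,"utr":34}
After op 14 (add /t 38): {"fd":53,"no":65,"t":38,"utr":34}
After op 15 (add /u 70): {"fd":53,"no":65,"t":38,"u":70,"utr":34}
After op 16 (add /gx 25): {"fd":53,"gx":25,"no":65,"t":38,"u":70,"utr":34}
After op 17 (add /jb 73): {"fd":53,"gx":25,"jb":73,"no":65,"t":38,"u":70,"utr":34}
After op 18 (add /c 54): {"c":54,"fd":53,"gx":25,"jb":73,"no":65,"t":38,"u":70,"utr":34}
After op 19 (add /jb 64): {"c":54,"fd":53,"gx":25,"jb":64,"no":65,"t":38,"u":70,"utr":34}
After op 20 (replace /utr 13): {"c":54,"fd":53,"gx":25,"jb":64,"no":65,"t":38,"u":70,"utr":13}
After op 21 (add /u 38): {"c":54,"fd":53,"gx":25,"jb":64,"no":65,"t":38,"u":38,"utr":13}
Size at the root: 8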